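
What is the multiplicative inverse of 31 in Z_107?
Since 107 is prime, by Fermat 31^(-1) ≡ 31^{105} ≡ 38 mod 107. Verify: 31 × 38 = 1178 ≡ 1 mod 107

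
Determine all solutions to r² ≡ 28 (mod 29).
The square roots of 28 mod 29 are 12 and 17. Verify: 12² = 144 ≡ 28 (mod 29)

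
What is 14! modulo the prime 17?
(16)! = (14)! × (15) × (16) ≡ -1 (mod 17). So (14)! ≡ -1 × [(16)(15)]^(-1) ≡ 8 (mod 17)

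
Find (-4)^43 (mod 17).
Using Fermat: (-4)^{16} ≡ 1 (mod 17). 43 ≡ 11 (mod 16). So (-4)^{43} ≡ (-4)^{11} ≡ 4 (mod 17)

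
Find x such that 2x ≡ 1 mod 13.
Since 13 is prime, by Fermat 2^(-1) ≡ 2^{11} ≡ 7 mod 13. Verify: 2 × 7 = 14 ≡ 1 mod 13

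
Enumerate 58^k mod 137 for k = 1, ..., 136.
58^1, 58^2, ..., 58^{136} mod 137: [58, 76, 24, 22, 43, 28, 117, 73, 124, 68, 108, 99, 125, 126, 47, 123, 10, 32, 75, 103, 83, 19, 6, 74, 45, 7, 132, 121, 31, 17, 27, 59, 134, 100, 46, 65, 71, 8, 53, 60, 55, 39, 70, 87, 114, 36, 33, 133, 42, 107, 41, 49, 102, 25, 80, 119, 52, 2, 116, 15, 48, 44, 86, 56, 97, 9, 111, 136, 79, 61, 113, 115, 94, 109, 20, 64, 13, 69, 29, 38, 12, 11, 90, 14, 127, 105, 62, 34, 54, 118, 131, 63, 92, 130, 5, 16, 106, 120, 110, 78, 3, 37, 91, 72, 66, 129, 84, 77, 82, 98, 67, 50, 23, 101, 104, 4, 95, 30, 96, 88, 35, 112, 57, 18, 85, 135, 21, 122, 89, 93, 51, 81, 40, 128, 26, 1]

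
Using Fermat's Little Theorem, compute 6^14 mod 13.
By Fermat: 6^{12} ≡ 1 (mod 13). So 6^{14} = 6^{12} · 6^{2} ≡ 6^{2} ≡ 10 (mod 13)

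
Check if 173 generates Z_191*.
ord_191(173) divides 190. For each prime q|190: 173^{95}≡190, 173^{38}≡39, 173^{10}≡25, none ≡ 1. So 173 has order 190 and is a primitive root mod 191.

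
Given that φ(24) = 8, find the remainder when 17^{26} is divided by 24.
By Euler: 17^{8} ≡ 1 (mod 24) since gcd(17, 24) = 1. 26 = 3×8 + 2. So 17^{26} ≡ 17^{2} ≡ 1 (mod 24)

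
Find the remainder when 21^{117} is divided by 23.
By Fermat: 21^{22} ≡ 1 mod 23. 117 = 5×22 + 7. So 21^{117} ≡ 21^{7} ≡ 10 mod 23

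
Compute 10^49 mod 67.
By repeated squaring mod 67: 10^{1}≡10, 10^{2}≡33, 10^{4}≡17, 10^{8}≡21, 10^{16}≡39, 10^{32}≡47. Then 10^{49} = 10^{32+16+1} ≡ 47 × 39 × 10 ≡ 39 mod 67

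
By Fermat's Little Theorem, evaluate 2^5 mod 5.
By Fermat: 2^{4} ≡ 1 (mod 5). So 2^{5} = 2^{4} · 2^{1} ≡ 2^{1} ≡ 2 (mod 5)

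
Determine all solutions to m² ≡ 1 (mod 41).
The square roots of 1 mod 41 are 1 and 40. Verify: 1² = 1 ≡ 1 (mod 41)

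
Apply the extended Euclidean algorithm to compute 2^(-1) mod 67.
Extended GCD: 2(-33) + 67(1) = 1. So 2^(-1) ≡ -33 ≡ 34 (mod 67). Verify: 2 × 34 = 68 ≡ 1 (mod 67)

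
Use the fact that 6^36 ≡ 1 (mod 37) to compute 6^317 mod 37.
By Fermat: 6^{36} ≡ 1 (mod 37). 317 ≡ 29 (mod 36). So 6^{317} ≡ 6^{29} ≡ 6 (mod 37)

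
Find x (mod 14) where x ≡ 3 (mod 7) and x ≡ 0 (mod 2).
M = 7 × 2 = 14. M₁ = 2, y₁ ≡ 4 (mod 7). M₂ = 7, y₂ ≡ 1 (mod 2). x = 3×2×4 + 0×7×1 ≡ 10 (mod 14)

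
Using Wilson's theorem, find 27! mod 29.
(28)! = (27)! × (28) ≡ -1 (mod 29). So (27)! ≡ -1 × (28)^(-1) ≡ (-1)×(-1) = 1 (mod 29)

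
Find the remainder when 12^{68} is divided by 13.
By Fermat: 12^{12} ≡ 1 mod 13. 68 = 5×12 + 8. So 12^{68} ≡ 12^{8} ≡ 1 mod 13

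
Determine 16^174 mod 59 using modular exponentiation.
Using Fermat: 16^{58} ≡ 1 (mod 59). 174 ≡ 0 (mod 58). So 16^{174} ≡ 16^{0} ≡ 1 (mod 59)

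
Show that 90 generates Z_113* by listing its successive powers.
90^1, 90^2, ..., 90^{112} mod 113: [90, 77, 37, 53, 24, 13, 40, 97, 29, 11, 86, 56, 68, 18, 38, 30, 101, 50, 93, 8, 42, 51, 70, 85, 79, 104, 94, 98, 6, 88, 10, 109, 92, 31, 78, 14, 17, 61, 66, 64, 110, 69, 108, 2, 67, 41, 74, 106, 48, 26, 80, 81, 58, 22, 59, 112, 23, 36, 76, 60, 89, 100, 73, 16, 84, 102, 27, 57, 45, 95, 75, 83, 12, 63, 20, 105, 71, 62, 43, 28, 34, 9, 19, 15, 107, 25, 103, 4, 21, 82, 35, 99, 96, 52, 47, 49, 3, 44, 5, 111, 46, 72, 39, 7, 65, 87, 33, 32, 55, 91, 54, 1]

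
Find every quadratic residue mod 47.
Quadratic residues modulo 47: {1, 2, 3, 4, 6, 7, 8, 9, 12, 14, 16, 17, 18, 21, 24, 25, 27, 28, 32, 34, 36, 37, 42}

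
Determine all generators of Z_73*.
There are φ(72) = 24 primitive roots mod 73: {5, 11, 13, 14, 15, 20, 26, 28, 29, 31, 33, 34, 39, 40, 42, 44, 45, 47, 53, 58, 59, 60, 62, 68}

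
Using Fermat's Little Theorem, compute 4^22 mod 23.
By Fermat's Little Theorem, 4^{22} ≡ 1 mod 23 since 23 is prime and gcd(4, 23) = 1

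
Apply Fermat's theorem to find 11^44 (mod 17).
By Fermat: 11^{16} ≡ 1 (mod 17). 44 = 2×16 + 12. So 11^{44} ≡ 11^{12} ≡ 13 (mod 17)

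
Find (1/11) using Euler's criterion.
(1/11) = 1^{5} mod 11 = 1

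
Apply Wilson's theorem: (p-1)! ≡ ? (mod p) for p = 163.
By Wilson's theorem, (162)! ≡ -1 ≡ 162 (mod 163)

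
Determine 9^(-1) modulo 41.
Since 41 is prime, by Fermat 9^(-1) ≡ 9^{39} ≡ 32 (mod 41). Verify: 9 × 32 = 288 ≡ 1 (mod 41)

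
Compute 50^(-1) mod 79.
Since 79 is prime, by Fermat 50^(-1) ≡ 50^{77} ≡ 49 mod 79. Verify: 50 × 49 = 2450 ≡ 1 mod 79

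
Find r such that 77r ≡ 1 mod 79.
Since 79 is prime, by Fermat 77^(-1) ≡ 77^{77} ≡ 39 mod 79. Verify: 77 × 39 = 3003 ≡ 1 mod 79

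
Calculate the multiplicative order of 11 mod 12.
Powers of 11 mod 12: 11^1≡11, 11^2≡1. ord_12(11) = 2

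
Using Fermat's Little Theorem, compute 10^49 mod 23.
By Fermat: 10^{22} ≡ 1 (mod 23). 49 = 2×22 + 5. So 10^{49} ≡ 10^{5} ≡ 19 (mod 23)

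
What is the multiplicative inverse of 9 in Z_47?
Since 47 is prime, by Fermat 9^(-1) ≡ 9^{45} ≡ 21 (mod 47). Verify: 9 × 21 = 189 ≡ 1 (mod 47)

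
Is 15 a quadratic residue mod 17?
By Euler's criterion: 15^{8} ≡ 1 mod 17. Since this equals 1, 15 is a QR.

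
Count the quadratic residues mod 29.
Exactly half the non-zero residues mod a prime are QRs: (29-1)/2 = 14.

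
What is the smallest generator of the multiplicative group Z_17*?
g = 3. Powers: [3, 9, 10, 13, 5, 15, 11, 16, ...] generates all 16 non-zero residues.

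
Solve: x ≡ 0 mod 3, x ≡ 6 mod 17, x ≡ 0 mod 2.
M = 3 × 17 × 2 = 102. M₁ = 34, y₁ ≡ 1 mod 3. M₂ = 6, y₂ ≡ 3 mod 17. M₃ = 51, y₃ ≡ 1 mod 2. x = 0×34×1 + 6×6×3 + 0×51×1 ≡ 6 mod 102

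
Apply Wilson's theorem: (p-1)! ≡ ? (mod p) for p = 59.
By Wilson's theorem, (58)! ≡ -1 ≡ 58 (mod 59)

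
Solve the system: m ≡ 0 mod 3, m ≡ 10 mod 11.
M = 3 × 11 = 33. M₁ = 11, y₁ ≡ 2 mod 3. M₂ = 3, y₂ ≡ 4 mod 11. m = 0×11×2 + 10×3×4 ≡ 21 mod 33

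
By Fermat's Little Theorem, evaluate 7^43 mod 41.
By Fermat: 7^{40} ≡ 1 mod 41. So 7^{43} = 7^{40} · 7^{3} ≡ 7^{3} ≡ 15 mod 41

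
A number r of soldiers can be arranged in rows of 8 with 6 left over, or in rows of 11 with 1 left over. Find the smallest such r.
M = 8 × 11 = 88. M₁ = 11, y₁ ≡ 3 mod 8. M₂ = 8, y₂ ≡ 7 mod 11. r = 6×11×3 + 1×8×7 ≡ 78 mod 88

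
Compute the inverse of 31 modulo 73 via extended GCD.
Extended GCD: 31(33) + 73(-14) = 1. So 31^(-1) ≡ 33 (mod 73). Verify: 31 × 33 = 1023 ≡ 1 (mod 73)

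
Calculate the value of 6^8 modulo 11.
By repeated squaring (mod 11): 6^{1}≡6, 6^{2}≡3, 6^{4}≡9, 6^{8}≡4. So 6^{8} ≡ 4 (mod 11)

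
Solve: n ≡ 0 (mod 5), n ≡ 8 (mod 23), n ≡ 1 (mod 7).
M = 5 × 23 × 7 = 805. M₁ = 161, y₁ ≡ 1 (mod 5). M₂ = 35, y₂ ≡ 2 (mod 23). M₃ = 115, y₃ ≡ 5 (mod 7). n = 0×161×1 + 8×35×2 + 1×115×5 ≡ 330 (mod 805)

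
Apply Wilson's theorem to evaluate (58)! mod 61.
(60)! = (58)! × (59) × (60) ≡ -1 (mod 61). So (58)! ≡ -1 × [(60)(59)]^(-1) ≡ 30 (mod 61)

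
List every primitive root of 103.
There are φ(102) = 32 primitive roots mod 103: {5, 6, 11, 12, 20, 21, 35, 40, 43, 44, 45, 48, 51, 53, 54, 62, 65, 67, 70, 71, 74, 75, 77, 78, 84, 85, 86, 87, 88, 96, 99, 101}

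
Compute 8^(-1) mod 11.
Since 11 is prime, by Fermat 8^(-1) ≡ 8^{9} ≡ 7 mod 11. Verify: 8 × 7 = 56 ≡ 1 mod 11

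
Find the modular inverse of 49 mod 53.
Since 53 is prime, by Fermat 49^(-1) ≡ 49^{51} ≡ 13 mod 53. Verify: 49 × 13 = 637 ≡ 1 mod 53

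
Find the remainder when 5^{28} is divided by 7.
By Fermat: 5^{6} ≡ 1 mod 7. 28 = 4×6 + 4. So 5^{28} ≡ 5^{4} ≡ 2 mod 7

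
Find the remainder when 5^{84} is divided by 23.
By Fermat: 5^{22} ≡ 1 (mod 23). 84 = 3×22 + 18. So 5^{84} ≡ 5^{18} ≡ 6 (mod 23)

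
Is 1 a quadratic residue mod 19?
By Euler's criterion: 1^{9} ≡ 1 mod 19. Since this equals 1, 1 is a QR.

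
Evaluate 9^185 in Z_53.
Using Fermat: 9^{52} ≡ 1 (mod 53). 185 ≡ 29 (mod 52). So 9^{185} ≡ 9^{29} ≡ 40 (mod 53)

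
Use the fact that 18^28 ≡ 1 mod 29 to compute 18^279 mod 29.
By Fermat: 18^{28} ≡ 1 mod 29. 279 ≡ 27 mod 28. So 18^{279} ≡ 18^{27} ≡ 21 mod 29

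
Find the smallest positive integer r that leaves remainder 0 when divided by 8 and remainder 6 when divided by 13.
M = 8 × 13 = 104. M₁ = 13, y₁ ≡ 5 mod 8. M₂ = 8, y₂ ≡ 5 mod 13. r = 0×13×5 + 6×8×5 ≡ 32 mod 104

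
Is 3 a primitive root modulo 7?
ord_7(3) divides 6. For each prime q|6: 3^{3}≡6, 3^{2}≡2, none ≡ 1. So 3 has order 6 and is a primitive root mod 7.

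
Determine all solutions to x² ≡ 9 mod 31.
The square roots of 9 mod 31 are 28 and 3. Verify: 28² = 784 ≡ 9 mod 31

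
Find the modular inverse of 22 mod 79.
Since 79 is prime, by Fermat 22^(-1) ≡ 22^{77} ≡ 18 (mod 79). Verify: 22 × 18 = 396 ≡ 1 (mod 79)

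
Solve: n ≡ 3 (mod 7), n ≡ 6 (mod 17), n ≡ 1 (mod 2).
M = 7 × 17 × 2 = 238. M₁ = 34, y₁ ≡ 6 (mod 7). M₂ = 14, y₂ ≡ 11 (mod 17). M₃ = 119, y₃ ≡ 1 (mod 2). n = 3×34×6 + 6×14×11 + 1×119×1 ≡ 227 (mod 238)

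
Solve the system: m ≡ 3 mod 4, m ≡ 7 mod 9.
M = 4 × 9 = 36. M₁ = 9, y₁ ≡ 1 mod 4. M₂ = 4, y₂ ≡ 7 mod 9. m = 3×9×1 + 7×4×7 ≡ 7 mod 36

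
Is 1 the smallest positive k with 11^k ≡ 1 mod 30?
Powers of 11 mod 30: 11^1≡11, 11^2≡1. 11^1≡11≢1, so ord ≠ 1. No, the actual order is 2.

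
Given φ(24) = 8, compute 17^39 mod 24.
By Euler: 17^{8} ≡ 1 (mod 24) since gcd(17, 24) = 1. 39 = 4×8 + 7. So 17^{39} ≡ 17^{7} ≡ 17 (mod 24)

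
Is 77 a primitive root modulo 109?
77^{36} ≡ 1 mod 109 and 36 < 108, so ord_109(77) = 36 ≠ 108 and 77 is not a primitive root.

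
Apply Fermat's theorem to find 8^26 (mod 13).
By Fermat: 8^{12} ≡ 1 (mod 13). 26 = 2×12 + 2. So 8^{26} ≡ 8^{2} ≡ 12 (mod 13)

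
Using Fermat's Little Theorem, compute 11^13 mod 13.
By Fermat: 11^{12} ≡ 1 mod 13. So 11^{13} = 11^{12} · 11^{1} ≡ 11^{1} ≡ 11 mod 13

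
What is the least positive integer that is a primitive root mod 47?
g = 5. For each prime q|46: 5^{23}≡46, 5^{2}≡25, none ≡ 1, so ord_47(5) = 46 and 5 is a primitive root.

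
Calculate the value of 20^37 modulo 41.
By repeated squaring (mod 41): 20^{1}≡20, 20^{2}≡31, 20^{4}≡18, 20^{8}≡37, 20^{16}≡16, 20^{32}≡10. Then 20^{37} = 20^{32+4+1} ≡ 10 × 18 × 20 ≡ 33 (mod 41)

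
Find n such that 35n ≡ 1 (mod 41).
Since 41 is prime, by Fermat 35^(-1) ≡ 35^{39} ≡ 34 (mod 41). Verify: 35 × 34 = 1190 ≡ 1 (mod 41)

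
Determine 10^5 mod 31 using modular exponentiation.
By repeated squaring mod 31: 10^{1}≡10, 10^{2}≡7, 10^{4}≡18. Then 10^{5} = 10^{4+1} ≡ 18 × 10 ≡ 25 mod 31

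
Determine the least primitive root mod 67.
g = 2. Powers: [2, 4, 8, 16, 32, 64, 61, ...] generates all 66 non-zero residues.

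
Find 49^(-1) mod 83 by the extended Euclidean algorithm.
Extended GCD: 49(-22) + 83(13) = 1. So 49^(-1) ≡ -22 ≡ 61 mod 83. Verify: 49 × 61 = 2989 ≡ 1 mod 83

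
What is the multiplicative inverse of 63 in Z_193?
Since 193 is prime, by Fermat 63^(-1) ≡ 63^{191} ≡ 144 (mod 193). Verify: 63 × 144 = 9072 ≡ 1 (mod 193)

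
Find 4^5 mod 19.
By repeated squaring mod 19: 4^{1}≡4, 4^{2}≡16, 4^{4}≡9. Then 4^{5} = 4^{4+1} ≡ 9 × 4 ≡ 17 mod 19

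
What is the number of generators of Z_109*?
A prime p has φ(p-1) primitive roots; here φ(108) = 36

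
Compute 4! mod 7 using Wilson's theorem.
(6)! = (4)! × (5) × (6) ≡ -1 mod 7. So (4)! ≡ -1 × [(6)(5)]^(-1) ≡ 3 mod 7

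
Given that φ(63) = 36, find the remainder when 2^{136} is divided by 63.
By Euler: 2^{36} ≡ 1 (mod 63) since gcd(2, 63) = 1. 136 = 3×36 + 28. So 2^{136} ≡ 2^{28} ≡ 16 (mod 63)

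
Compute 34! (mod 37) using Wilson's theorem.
(36)! = (34)! × (35) × (36) ≡ -1 (mod 37). So (34)! ≡ -1 × [(36)(35)]^(-1) ≡ 18 (mod 37)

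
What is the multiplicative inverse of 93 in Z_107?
Since 107 is prime, by Fermat 93^(-1) ≡ 93^{105} ≡ 84 mod 107. Verify: 93 × 84 = 7812 ≡ 1 mod 107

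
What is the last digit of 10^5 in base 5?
By repeated squaring mod 5: 10^{1}≡0, 10^{2}≡0, 10^{4}≡0. Then 10^{5} = 10^{4+1} ≡ 0 × 0 ≡ 0 mod 5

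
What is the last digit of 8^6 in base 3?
Using Fermat: 8^{2} ≡ 1 (mod 3). 6 ≡ 0 (mod 2). So 8^{6} ≡ 8^{0} ≡ 1 (mod 3)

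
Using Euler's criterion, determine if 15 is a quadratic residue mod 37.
By Euler's criterion: 15^{18} ≡ 36 (mod 37). Since this equals -1 (≡ 36), 15 is not a QR.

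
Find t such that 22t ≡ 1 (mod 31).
Since 31 is prime, by Fermat 22^(-1) ≡ 22^{29} ≡ 24 (mod 31). Verify: 22 × 24 = 528 ≡ 1 (mod 31)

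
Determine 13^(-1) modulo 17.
Since 17 is prime, by Fermat 13^(-1) ≡ 13^{15} ≡ 4 mod 17. Verify: 13 × 4 = 52 ≡ 1 mod 17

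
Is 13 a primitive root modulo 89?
ord_89(13) divides 88. For each prime q|88: 13^{44}≡88, 13^{8}≡64, none ≡ 1. So 13 has order 88 and is a primitive root mod 89.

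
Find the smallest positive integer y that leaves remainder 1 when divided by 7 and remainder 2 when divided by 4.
M = 7 × 4 = 28. M₁ = 4, y₁ ≡ 2 (mod 7). M₂ = 7, y₂ ≡ 3 (mod 4). y = 1×4×2 + 2×7×3 ≡ 22 (mod 28)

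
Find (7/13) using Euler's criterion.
(7/13) = 7^{6} mod 13 = -1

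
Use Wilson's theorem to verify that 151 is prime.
(150)! mod 151 = 150. Since this equals -1 (mod 151), Wilson confirms 151 is prime.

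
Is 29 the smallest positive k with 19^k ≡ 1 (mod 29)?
Powers of 19 mod 29: 19^1≡19, 19^2≡13, 19^3≡15, 19^4≡24, 19^5≡21, 19^6≡22, 19^7≡12, 19^8≡25, 19^9≡11, 19^10≡6, 19^11≡27, 19^12≡20, 19^13≡3, 19^14≡28, 19^15≡10, 19^16≡16, 19^17≡14, 19^18≡5, 19^19≡8, 19^20≡7, 19^21≡17, 19^22≡4, 19^23≡18, 19^24≡23, 19^25≡2, 19^26≡9, 19^27≡26, 19^28≡1. Already 19^28≡1, so the order is 28 < 29. No, the actual order is 28.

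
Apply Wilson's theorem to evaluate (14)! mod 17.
(16)! = (14)! × (15) × (16) ≡ -1 mod 17. So (14)! ≡ -1 × [(16)(15)]^(-1) ≡ 8 mod 17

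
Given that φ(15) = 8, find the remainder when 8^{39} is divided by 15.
By Euler: 8^{8} ≡ 1 mod 15 since gcd(8, 15) = 1. 39 = 4×8 + 7. So 8^{39} ≡ 8^{7} ≡ 2 mod 15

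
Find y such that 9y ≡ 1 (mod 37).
Since 37 is prime, by Fermat 9^(-1) ≡ 9^{35} ≡ 33 (mod 37). Verify: 9 × 33 = 297 ≡ 1 (mod 37)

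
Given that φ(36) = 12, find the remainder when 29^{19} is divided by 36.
By Euler: 29^{12} ≡ 1 mod 36 since gcd(29, 36) = 1. 19 = 1×12 + 7. So 29^{19} ≡ 29^{7} ≡ 29 mod 36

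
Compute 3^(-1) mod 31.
Since 31 is prime, by Fermat 3^(-1) ≡ 3^{29} ≡ 21 mod 31. Verify: 3 × 21 = 63 ≡ 1 mod 31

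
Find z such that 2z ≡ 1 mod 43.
Since 43 is prime, by Fermat 2^(-1) ≡ 2^{41} ≡ 22 mod 43. Verify: 2 × 22 = 44 ≡ 1 mod 43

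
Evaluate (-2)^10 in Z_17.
By repeated squaring (mod 17): (-2)^{1}≡15, (-2)^{2}≡4, (-2)^{4}≡16, (-2)^{8}≡1. Then (-2)^{10} = (-2)^{8+2} ≡ 1 × 4 ≡ 4 (mod 17)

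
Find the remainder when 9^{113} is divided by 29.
By Fermat: 9^{28} ≡ 1 mod 29. 113 = 4×28 + 1. So 9^{113} ≡ 9^{1} ≡ 9 mod 29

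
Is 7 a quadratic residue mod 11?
By Euler's criterion: 7^{5} ≡ 10 (mod 11). Since this equals -1 (≡ 10), 7 is not a QR.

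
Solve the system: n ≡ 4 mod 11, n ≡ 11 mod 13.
M = 11 × 13 = 143. M₁ = 13, y₁ ≡ 6 mod 11. M₂ = 11, y₂ ≡ 6 mod 13. n = 4×13×6 + 11×11×6 ≡ 37 mod 143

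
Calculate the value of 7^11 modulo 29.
By repeated squaring (mod 29): 7^{1}≡7, 7^{2}≡20, 7^{4}≡23, 7^{8}≡7. Then 7^{11} = 7^{8+2+1} ≡ 7 × 20 × 7 ≡ 23 (mod 29)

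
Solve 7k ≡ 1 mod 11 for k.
Since 11 is prime, by Fermat 7^(-1) ≡ 7^{9} ≡ 8 mod 11. Verify: 7 × 8 = 56 ≡ 1 mod 11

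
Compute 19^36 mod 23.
Using Fermat: 19^{22} ≡ 1 mod 23. 36 ≡ 14 mod 22. So 19^{36} ≡ 19^{14} ≡ 18 mod 23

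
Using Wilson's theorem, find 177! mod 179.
(178)! = (177)! × (178) ≡ -1 (mod 179). So (177)! ≡ -1 × (178)^(-1) ≡ (-1)×(-1) = 1 (mod 179)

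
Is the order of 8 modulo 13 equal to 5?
Powers of 8 mod 13: 8^1≡8, 8^2≡12, 8^3≡5, 8^4≡1. Already 8^4≡1, so the order is 4 < 5. No, the actual order is 4.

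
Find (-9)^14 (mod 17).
By repeated squaring (mod 17): (-9)^{1}≡8, (-9)^{2}≡13, (-9)^{4}≡16, (-9)^{8}≡1. Then (-9)^{14} = (-9)^{8+4+2} ≡ 1 × 16 × 13 ≡ 4 (mod 17)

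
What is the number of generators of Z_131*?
Number of primitive roots mod 131 = φ(p-1) = φ(130) = 48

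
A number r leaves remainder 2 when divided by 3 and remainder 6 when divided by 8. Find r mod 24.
M = 3 × 8 = 24. M₁ = 8, y₁ ≡ 2 mod 3. M₂ = 3, y₂ ≡ 3 mod 8. r = 2×8×2 + 6×3×3 ≡ 14 mod 24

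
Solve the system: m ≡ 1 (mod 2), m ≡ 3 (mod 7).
M = 2 × 7 = 14. M₁ = 7, y₁ ≡ 1 (mod 2). M₂ = 2, y₂ ≡ 4 (mod 7). m = 1×7×1 + 3×2×4 ≡ 3 (mod 14)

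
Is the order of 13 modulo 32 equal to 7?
Powers of 13 mod 32: 13^1≡13, 13^2≡9, 13^3≡21, 13^4≡17, 13^5≡29, 13^6≡25, 13^7≡5, 13^8≡1. 13^7≡5≢1, so ord ≠ 7. No, the actual order is 8.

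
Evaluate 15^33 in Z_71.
By repeated squaring (mod 71): 15^{1}≡15, 15^{2}≡12, 15^{4}≡2, 15^{8}≡4, 15^{16}≡16, 15^{32}≡43. Then 15^{33} = 15^{32+1} ≡ 43 × 15 ≡ 6 (mod 71)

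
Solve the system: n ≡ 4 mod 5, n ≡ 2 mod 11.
M = 5 × 11 = 55. M₁ = 11, y₁ ≡ 1 mod 5. M₂ = 5, y₂ ≡ 9 mod 11. n = 4×11×1 + 2×5×9 ≡ 24 mod 55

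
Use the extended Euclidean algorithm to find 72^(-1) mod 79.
Extended GCD: 72(-34) + 79(31) = 1. So 72^(-1) ≡ -34 ≡ 45 mod 79. Verify: 72 × 45 = 3240 ≡ 1 mod 79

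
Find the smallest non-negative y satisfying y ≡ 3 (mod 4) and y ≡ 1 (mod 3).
M = 4 × 3 = 12. M₁ = 3, y₁ ≡ 3 (mod 4). M₂ = 4, y₂ ≡ 1 (mod 3). y = 3×3×3 + 1×4×1 ≡ 7 (mod 12)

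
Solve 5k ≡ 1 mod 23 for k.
Since 23 is prime, by Fermat 5^(-1) ≡ 5^{21} ≡ 14 mod 23. Verify: 5 × 14 = 70 ≡ 1 mod 23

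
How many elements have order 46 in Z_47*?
There are φ(47-1) = φ(46) = 22 primitive roots modulo 47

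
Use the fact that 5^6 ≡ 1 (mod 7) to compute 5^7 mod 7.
By Fermat: 5^{6} ≡ 1 (mod 7). So 5^{7} = 5^{6} · 5^{1} ≡ 5^{1} ≡ 5 (mod 7)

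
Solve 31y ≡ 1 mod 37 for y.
Since 37 is prime, by Fermat 31^(-1) ≡ 31^{35} ≡ 6 mod 37. Verify: 31 × 6 = 186 ≡ 1 mod 37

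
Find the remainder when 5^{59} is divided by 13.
By Fermat: 5^{12} ≡ 1 (mod 13). 59 = 4×12 + 11. So 5^{59} ≡ 5^{11} ≡ 8 (mod 13)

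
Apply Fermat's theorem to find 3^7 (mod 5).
By Fermat: 3^{4} ≡ 1 (mod 5). So 3^{7} = 3^{4} · 3^{3} ≡ 3^{3} ≡ 2 (mod 5)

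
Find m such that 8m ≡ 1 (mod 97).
Since 97 is prime, by Fermat 8^(-1) ≡ 8^{95} ≡ 85 (mod 97). Verify: 8 × 85 = 680 ≡ 1 (mod 97)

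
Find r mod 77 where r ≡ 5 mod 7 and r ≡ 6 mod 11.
M = 7 × 11 = 77. M₁ = 11, y₁ ≡ 2 mod 7. M₂ = 7, y₂ ≡ 8 mod 11. r = 5×11×2 + 6×7×8 ≡ 61 mod 77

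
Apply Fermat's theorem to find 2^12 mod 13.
By Fermat's Little Theorem, 2^{12} ≡ 1 mod 13 since 13 is prime and gcd(2, 13) = 1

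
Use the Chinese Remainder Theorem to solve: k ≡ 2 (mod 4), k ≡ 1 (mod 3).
M = 4 × 3 = 12. M₁ = 3, y₁ ≡ 3 (mod 4). M₂ = 4, y₂ ≡ 1 (mod 3). k = 2×3×3 + 1×4×1 ≡ 10 (mod 12)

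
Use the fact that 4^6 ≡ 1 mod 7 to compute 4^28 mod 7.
By Fermat: 4^{6} ≡ 1 mod 7. 28 = 4×6 + 4. So 4^{28} ≡ 4^{4} ≡ 4 mod 7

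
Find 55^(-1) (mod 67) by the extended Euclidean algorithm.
Extended GCD: 55(-28) + 67(23) = 1. So 55^(-1) ≡ -28 ≡ 39 (mod 67). Verify: 55 × 39 = 2145 ≡ 1 (mod 67)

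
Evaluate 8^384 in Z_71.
Using Fermat: 8^{70} ≡ 1 (mod 71). 384 ≡ 34 (mod 70). So 8^{384} ≡ 8^{34} ≡ 9 (mod 71)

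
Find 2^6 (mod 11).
By repeated squaring (mod 11): 2^{1}≡2, 2^{2}≡4, 2^{4}≡5. Then 2^{6} = 2^{4+2} ≡ 5 × 4 ≡ 9 (mod 11)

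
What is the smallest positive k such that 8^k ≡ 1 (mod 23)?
Powers of 8 mod 23: 8^1≡8, 8^2≡18, 8^3≡6, 8^4≡2, 8^5≡16, 8^6≡13, 8^7≡12, 8^8≡4, 8^9≡9, 8^10≡3, 8^11≡1. So the order of 8 is 11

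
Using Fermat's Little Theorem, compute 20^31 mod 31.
By Fermat: 20^{30} ≡ 1 mod 31. So 20^{31} = 20^{30} · 20^{1} ≡ 20^{1} ≡ 20 mod 31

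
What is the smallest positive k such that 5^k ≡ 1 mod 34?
Powers of 5 mod 34: 5^1≡5, 5^2≡25, 5^3≡23, 5^4≡13, 5^5≡31, 5^6≡19, 5^7≡27, 5^8≡33, 5^9≡29, 5^10≡9, 5^11≡11, 5^12≡21, 5^13≡3, 5^14≡15, 5^15≡7, 5^16≡1. Order = 16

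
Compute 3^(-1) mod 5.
Since 5 is prime, by Fermat 3^(-1) ≡ 3^{3} ≡ 2 mod 5. Verify: 3 × 2 = 6 ≡ 1 mod 5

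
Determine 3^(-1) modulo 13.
Since 13 is prime, by Fermat 3^(-1) ≡ 3^{11} ≡ 9 (mod 13). Verify: 3 × 9 = 27 ≡ 1 (mod 13)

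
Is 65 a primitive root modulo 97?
65^{48} ≡ 1 (mod 97) and 48 < 96, so ord_97(65) = 48 ≠ 96 and 65 is not a primitive root.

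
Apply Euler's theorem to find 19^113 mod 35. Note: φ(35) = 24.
By Euler: 19^{24} ≡ 1 mod 35 since gcd(19, 35) = 1. 113 = 4×24 + 17. So 19^{113} ≡ 19^{17} ≡ 24 mod 35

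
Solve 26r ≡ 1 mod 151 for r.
Since 151 is prime, by Fermat 26^(-1) ≡ 26^{149} ≡ 122 mod 151. Verify: 26 × 122 = 3172 ≡ 1 mod 151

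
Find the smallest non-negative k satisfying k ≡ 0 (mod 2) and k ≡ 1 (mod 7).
M = 2 × 7 = 14. M₁ = 7, y₁ ≡ 1 (mod 2). M₂ = 2, y₂ ≡ 4 (mod 7). k = 0×7×1 + 1×2×4 ≡ 8 (mod 14)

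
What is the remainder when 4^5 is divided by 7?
By repeated squaring (mod 7): 4^{1}≡4, 4^{2}≡2, 4^{4}≡4. Then 4^{5} = 4^{4+1} ≡ 4 × 4 ≡ 2 (mod 7)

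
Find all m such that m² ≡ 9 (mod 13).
The square roots of 9 mod 13 are 3 and 10. Verify: 3² = 9 ≡ 9 (mod 13)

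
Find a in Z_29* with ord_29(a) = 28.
2 has order 28 mod 29 since 2^{28} ≡ 1 mod 29 and no smaller power works.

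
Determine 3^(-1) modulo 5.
Since 5 is prime, by Fermat 3^(-1) ≡ 3^{3} ≡ 2 mod 5. Verify: 3 × 2 = 6 ≡ 1 mod 5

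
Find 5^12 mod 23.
By repeated squaring mod 23: 5^{1}≡5, 5^{2}≡2, 5^{4}≡4, 5^{8}≡16. Then 5^{12} = 5^{8+4} ≡ 16 × 4 ≡ 18 mod 23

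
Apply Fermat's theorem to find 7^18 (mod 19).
By Fermat's Little Theorem, 7^{18} ≡ 1 (mod 19) since 19 is prime and gcd(7, 19) = 1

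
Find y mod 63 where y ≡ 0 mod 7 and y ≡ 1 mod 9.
M = 7 × 9 = 63. M₁ = 9, y₁ ≡ 4 mod 7. M₂ = 7, y₂ ≡ 4 mod 9. y = 0×9×4 + 1×7×4 ≡ 28 mod 63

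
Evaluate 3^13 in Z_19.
By repeated squaring mod 19: 3^{1}≡3, 3^{2}≡9, 3^{4}≡5, 3^{8}≡6. Then 3^{13} = 3^{8+4+1} ≡ 6 × 5 × 3 ≡ 14 mod 19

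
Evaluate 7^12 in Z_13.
Using Fermat: 7^{12} ≡ 1 mod 13. 12 ≡ 0 mod 12. So 7^{12} ≡ 7^{0} ≡ 1 mod 13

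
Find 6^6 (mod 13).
By repeated squaring (mod 13): 6^{1}≡6, 6^{2}≡10, 6^{4}≡9. Then 6^{6} = 6^{4+2} ≡ 9 × 10 ≡ 12 (mod 13)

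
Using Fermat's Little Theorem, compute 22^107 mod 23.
By Fermat: 22^{22} ≡ 1 (mod 23). 107 = 4×22 + 19. So 22^{107} ≡ 22^{19} ≡ 22 (mod 23)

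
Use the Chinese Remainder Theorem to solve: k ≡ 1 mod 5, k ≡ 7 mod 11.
M = 5 × 11 = 55. M₁ = 11, y₁ ≡ 1 mod 5. M₂ = 5, y₂ ≡ 9 mod 11. k = 1×11×1 + 7×5×9 ≡ 51 mod 55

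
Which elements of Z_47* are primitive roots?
There are φ(46) = 22 primitive roots mod 47: {5, 10, 11, 13, 15, 19, 20, 22, 23, 26, 29, 30, 31, 33, 35, 38, 39, 40, 41, 43, 44, 45}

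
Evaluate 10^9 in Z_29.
By repeated squaring (mod 29): 10^{1}≡10, 10^{2}≡13, 10^{4}≡24, 10^{8}≡25. Then 10^{9} = 10^{8+1} ≡ 25 × 10 ≡ 18 (mod 29)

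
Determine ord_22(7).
Powers of 7 mod 22: 7^1≡7, 7^2≡5, 7^3≡13, 7^4≡3, 7^5≡21, 7^6≡15, 7^7≡17, 7^8≡9, 7^9≡19, 7^10≡1. ord_22(7) = 10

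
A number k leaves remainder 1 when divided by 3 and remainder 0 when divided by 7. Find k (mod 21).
M = 3 × 7 = 21. M₁ = 7, y₁ ≡ 1 (mod 3). M₂ = 3, y₂ ≡ 5 (mod 7). k = 1×7×1 + 0×3×5 ≡ 7 (mod 21)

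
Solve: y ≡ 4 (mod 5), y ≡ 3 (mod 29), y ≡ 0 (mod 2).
M = 5 × 29 × 2 = 290. M₁ = 58, y₁ ≡ 2 (mod 5). M₂ = 10, y₂ ≡ 3 (mod 29). M₃ = 145, y₃ ≡ 1 (mod 2). y = 4×58×2 + 3×10×3 + 0×145×1 ≡ 264 (mod 290)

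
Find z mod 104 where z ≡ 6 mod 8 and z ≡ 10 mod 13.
M = 8 × 13 = 104. M₁ = 13, y₁ ≡ 5 mod 8. M₂ = 8, y₂ ≡ 5 mod 13. z = 6×13×5 + 10×8×5 ≡ 62 mod 104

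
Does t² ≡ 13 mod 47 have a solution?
By Euler's criterion: 13^{23} ≡ 46 mod 47. Since this equals -1 (≡ 46), 13 is not a QR.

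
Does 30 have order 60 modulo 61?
ord_61(30) divides 60. For each prime q|60: 30^{30}≡60, 30^{20}≡13, 30^{12}≡34, none ≡ 1. So 30 has order 60 and is a primitive root mod 61.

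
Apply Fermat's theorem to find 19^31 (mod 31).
By Fermat: 19^{30} ≡ 1 (mod 31). So 19^{31} = 19^{30} · 19^{1} ≡ 19^{1} ≡ 19 (mod 31)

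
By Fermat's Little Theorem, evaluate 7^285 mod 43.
By Fermat: 7^{42} ≡ 1 mod 43. 285 ≡ 33 mod 42. So 7^{285} ≡ 7^{33} ≡ 42 mod 43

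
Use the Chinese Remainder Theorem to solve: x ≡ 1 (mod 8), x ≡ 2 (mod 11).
M = 8 × 11 = 88. M₁ = 11, y₁ ≡ 3 (mod 8). M₂ = 8, y₂ ≡ 7 (mod 11). x = 1×11×3 + 2×8×7 ≡ 57 (mod 88)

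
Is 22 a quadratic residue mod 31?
By Euler's criterion: 22^{15} ≡ 30 mod 31. Since this equals -1 (≡ 30), 22 is not a QR.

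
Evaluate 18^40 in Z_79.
By repeated squaring (mod 79): 18^{1}≡18, 18^{2}≡8, 18^{4}≡64, 18^{8}≡67, 18^{16}≡65, 18^{32}≡38. Then 18^{40} = 18^{32+8} ≡ 38 × 67 ≡ 18 (mod 79)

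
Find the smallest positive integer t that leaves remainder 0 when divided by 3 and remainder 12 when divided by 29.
M = 3 × 29 = 87. M₁ = 29, y₁ ≡ 2 (mod 3). M₂ = 3, y₂ ≡ 10 (mod 29). t = 0×29×2 + 12×3×10 ≡ 12 (mod 87)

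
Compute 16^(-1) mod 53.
Since 53 is prime, by Fermat 16^(-1) ≡ 16^{51} ≡ 10 mod 53. Verify: 16 × 10 = 160 ≡ 1 mod 53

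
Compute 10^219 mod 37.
Using Fermat: 10^{36} ≡ 1 (mod 37). 219 ≡ 3 (mod 36). So 10^{219} ≡ 10^{3} ≡ 1 (mod 37)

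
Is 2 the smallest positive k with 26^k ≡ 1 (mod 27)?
Powers of 26 mod 27: 26^1≡26, 26^2≡1. First k with 26^k≡1 is k=2. Yes, ord_27(26) = 2.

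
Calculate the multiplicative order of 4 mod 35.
Powers of 4 mod 35: 4^1≡4, 4^2≡16, 4^3≡29, 4^4≡11, 4^5≡9, 4^6≡1. Order = 6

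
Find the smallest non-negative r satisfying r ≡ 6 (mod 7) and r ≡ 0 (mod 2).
M = 7 × 2 = 14. M₁ = 2, y₁ ≡ 4 (mod 7). M₂ = 7, y₂ ≡ 1 (mod 2). r = 6×2×4 + 0×7×1 ≡ 6 (mod 14)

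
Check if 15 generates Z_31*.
15^{10} ≡ 1 mod 31 and 10 < 30, so ord_31(15) = 10 ≠ 30 and 15 is not a primitive root.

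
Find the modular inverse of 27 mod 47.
Since 47 is prime, by Fermat 27^(-1) ≡ 27^{45} ≡ 7 mod 47. Verify: 27 × 7 = 189 ≡ 1 mod 47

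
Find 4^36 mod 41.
By repeated squaring mod 41: 4^{1}≡4, 4^{2}≡16, 4^{4}≡10, 4^{8}≡18, 4^{16}≡37, 4^{32}≡16. Then 4^{36} = 4^{32+4} ≡ 16 × 10 ≡ 37 mod 41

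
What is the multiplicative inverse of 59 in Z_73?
Since 73 is prime, by Fermat 59^(-1) ≡ 59^{71} ≡ 26 (mod 73). Verify: 59 × 26 = 1534 ≡ 1 (mod 73)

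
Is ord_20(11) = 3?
Powers of 11 mod 20: 11^1≡11, 11^2≡1. Already 11^2≡1, so the order is 2 < 3. No, the actual order is 2.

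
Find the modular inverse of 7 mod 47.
Since 47 is prime, by Fermat 7^(-1) ≡ 7^{45} ≡ 27 (mod 47). Verify: 7 × 27 = 189 ≡ 1 (mod 47)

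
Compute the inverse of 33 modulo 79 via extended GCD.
Extended GCD: 33(12) + 79(-5) = 1. So 33^(-1) ≡ 12 (mod 79). Verify: 33 × 12 = 396 ≡ 1 (mod 79)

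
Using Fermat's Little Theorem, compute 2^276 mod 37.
By Fermat: 2^{36} ≡ 1 (mod 37). 276 ≡ 24 (mod 36). So 2^{276} ≡ 2^{24} ≡ 10 (mod 37)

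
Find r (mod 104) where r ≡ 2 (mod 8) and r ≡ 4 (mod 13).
M = 8 × 13 = 104. M₁ = 13, y₁ ≡ 5 (mod 8). M₂ = 8, y₂ ≡ 5 (mod 13). r = 2×13×5 + 4×8×5 ≡ 82 (mod 104)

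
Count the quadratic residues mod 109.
Exactly half the non-zero residues mod a prime are QRs: (109-1)/2 = 54.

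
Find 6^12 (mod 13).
Using Fermat: 6^{12} ≡ 1 (mod 13). 12 ≡ 0 (mod 12). So 6^{12} ≡ 6^{0} ≡ 1 (mod 13)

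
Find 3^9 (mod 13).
By repeated squaring (mod 13): 3^{1}≡3, 3^{2}≡9, 3^{4}≡3, 3^{8}≡9. Then 3^{9} = 3^{8+1} ≡ 9 × 3 ≡ 1 (mod 13)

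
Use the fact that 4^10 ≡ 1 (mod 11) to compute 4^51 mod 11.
By Fermat: 4^{10} ≡ 1 (mod 11). 51 = 5×10 + 1. So 4^{51} ≡ 4^{1} ≡ 4 (mod 11)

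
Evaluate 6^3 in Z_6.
6^{3} = 216 ≡ 0 mod 6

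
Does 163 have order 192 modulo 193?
ord_193(163) divides 192. For each prime q|192: 163^{96}≡192, 163^{64}≡108, none ≡ 1. So 163 has order 192 and is a primitive root mod 193.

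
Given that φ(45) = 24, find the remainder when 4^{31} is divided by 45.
By Euler: 4^{24} ≡ 1 mod 45 since gcd(4, 45) = 1. 31 = 1×24 + 7. So 4^{31} ≡ 4^{7} ≡ 4 mod 45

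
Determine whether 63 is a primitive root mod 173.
ord_173(63) divides 172. For each prime q|172: 63^{86}≡172, 63^{4}≡100, none ≡ 1. So 63 has order 172 and is a primitive root mod 173.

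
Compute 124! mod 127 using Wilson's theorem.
(126)! = (124)! × (125) × (126) ≡ -1 mod 127. So (124)! ≡ -1 × [(126)(125)]^(-1) ≡ 63 mod 127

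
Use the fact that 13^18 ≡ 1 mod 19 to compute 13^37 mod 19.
By Fermat: 13^{18} ≡ 1 mod 19. 37 = 2×18 + 1. So 13^{37} ≡ 13^{1} ≡ 13 mod 19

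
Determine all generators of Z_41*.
There are φ(40) = 16 primitive roots mod 41: {6, 7, 11, 12, 13, 15, 17, 19, 22, 24, 26, 28, 29, 30, 34, 35}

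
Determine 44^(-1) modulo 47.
Since 47 is prime, by Fermat 44^(-1) ≡ 44^{45} ≡ 31 mod 47. Verify: 44 × 31 = 1364 ≡ 1 mod 47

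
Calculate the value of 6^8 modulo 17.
By repeated squaring (mod 17): 6^{1}≡6, 6^{2}≡2, 6^{4}≡4, 6^{8}≡16. So 6^{8} ≡ 16 (mod 17)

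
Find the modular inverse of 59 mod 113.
Since 113 is prime, by Fermat 59^(-1) ≡ 59^{111} ≡ 23 mod 113. Verify: 59 × 23 = 1357 ≡ 1 mod 113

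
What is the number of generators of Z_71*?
Number of primitive roots mod 71 = φ(p-1) = φ(70) = 24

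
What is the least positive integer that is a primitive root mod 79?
g = 3. For each prime q|78: 3^{39}≡78, 3^{26}≡23, 3^{6}≡18, none ≡ 1, so ord_79(3) = 78 and 3 is a primitive root.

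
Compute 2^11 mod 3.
Using Fermat: 2^{2} ≡ 1 (mod 3). 11 ≡ 1 (mod 2). So 2^{11} ≡ 2^{1} ≡ 2 (mod 3)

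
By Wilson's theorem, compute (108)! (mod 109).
By Wilson's theorem, (108)! ≡ -1 ≡ 108 (mod 109)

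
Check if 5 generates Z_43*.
ord_43(5) divides 42. For each prime q|42: 5^{21}≡42, 5^{14}≡36, 5^{6}≡16, none ≡ 1. So 5 has order 42 and is a primitive root mod 43.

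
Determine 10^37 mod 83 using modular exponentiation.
By repeated squaring (mod 83): 10^{1}≡10, 10^{2}≡17, 10^{4}≡40, 10^{8}≡23, 10^{16}≡31, 10^{32}≡48. Then 10^{37} = 10^{32+4+1} ≡ 48 × 40 × 10 ≡ 27 (mod 83)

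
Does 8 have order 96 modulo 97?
8^{16} ≡ 1 (mod 97) and 16 < 96, so ord_97(8) = 16 ≠ 96 and 8 is not a primitive root.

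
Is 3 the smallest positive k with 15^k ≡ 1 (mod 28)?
Powers of 15 mod 28: 15^1≡15, 15^2≡1. Already 15^2≡1, so the order is 2 < 3. No, the actual order is 2.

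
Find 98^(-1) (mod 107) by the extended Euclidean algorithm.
Extended GCD: 98(-12) + 107(11) = 1. So 98^(-1) ≡ -12 ≡ 95 (mod 107). Verify: 98 × 95 = 9310 ≡ 1 (mod 107)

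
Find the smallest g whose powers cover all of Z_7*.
g = 3. Powers: [3, 2, 6, 4, 5, 1] generates all 6 non-zero residues.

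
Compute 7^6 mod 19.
By repeated squaring (mod 19): 7^{1}≡7, 7^{2}≡11, 7^{4}≡7. Then 7^{6} = 7^{4+2} ≡ 7 × 11 ≡ 1 (mod 19)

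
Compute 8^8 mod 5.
Using Fermat: 8^{4} ≡ 1 (mod 5). 8 ≡ 0 (mod 4). So 8^{8} ≡ 8^{0} ≡ 1 (mod 5)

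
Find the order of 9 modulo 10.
Powers of 9 mod 10: 9^1≡9, 9^2≡1. ord_10(9) = 2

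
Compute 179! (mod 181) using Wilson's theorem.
(180)! = (179)! × (180) ≡ -1 (mod 181). So (179)! ≡ -1 × (180)^(-1) ≡ (-1)×(-1) = 1 (mod 181)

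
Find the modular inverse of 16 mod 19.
Since 19 is prime, by Fermat 16^(-1) ≡ 16^{17} ≡ 6 (mod 19). Verify: 16 × 6 = 96 ≡ 1 (mod 19)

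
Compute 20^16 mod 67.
By repeated squaring (mod 67): 20^{1}≡20, 20^{2}≡65, 20^{4}≡4, 20^{8}≡16, 20^{16}≡55. So 20^{16} ≡ 55 (mod 67)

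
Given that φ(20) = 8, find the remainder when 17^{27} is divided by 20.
By Euler: 17^{8} ≡ 1 (mod 20) since gcd(17, 20) = 1. 27 = 3×8 + 3. So 17^{27} ≡ 17^{3} ≡ 13 (mod 20)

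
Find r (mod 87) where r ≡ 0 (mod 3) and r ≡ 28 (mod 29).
M = 3 × 29 = 87. M₁ = 29, y₁ ≡ 2 (mod 3). M₂ = 3, y₂ ≡ 10 (mod 29). r = 0×29×2 + 28×3×10 ≡ 57 (mod 87)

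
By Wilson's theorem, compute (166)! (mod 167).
By Wilson's theorem, (166)! ≡ -1 ≡ 166 (mod 167)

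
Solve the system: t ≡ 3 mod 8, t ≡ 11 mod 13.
M = 8 × 13 = 104. M₁ = 13, y₁ ≡ 5 mod 8. M₂ = 8, y₂ ≡ 5 mod 13. t = 3×13×5 + 11×8×5 ≡ 11 mod 104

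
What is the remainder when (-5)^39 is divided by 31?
Using Fermat: (-5)^{30} ≡ 1 (mod 31). 39 ≡ 9 (mod 30). So (-5)^{39} ≡ (-5)^{9} ≡ 30 (mod 31)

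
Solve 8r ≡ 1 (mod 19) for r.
Since 19 is prime, by Fermat 8^(-1) ≡ 8^{17} ≡ 12 (mod 19). Verify: 8 × 12 = 96 ≡ 1 (mod 19)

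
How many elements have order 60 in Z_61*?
There are φ(61-1) = φ(60) = 16 primitive roots modulo 61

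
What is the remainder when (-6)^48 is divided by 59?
By repeated squaring mod 59: (-6)^{1}≡53, (-6)^{2}≡36, (-6)^{4}≡57, (-6)^{8}≡4, (-6)^{16}≡16, (-6)^{32}≡20. Then (-6)^{48} = (-6)^{32+16} ≡ 20 × 16 ≡ 25 mod 59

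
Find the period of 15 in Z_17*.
Powers of 15 mod 17: 15^1≡15, 15^2≡4, 15^3≡9, 15^4≡16, 15^5≡2, 15^6≡13, 15^7≡8, 15^8≡1. Order = 8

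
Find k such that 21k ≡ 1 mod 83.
Since 83 is prime, by Fermat 21^(-1) ≡ 21^{81} ≡ 4 mod 83. Verify: 21 × 4 = 84 ≡ 1 mod 83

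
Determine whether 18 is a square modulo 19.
By Euler's criterion: 18^{9} ≡ 18 (mod 19). Since this equals -1 (≡ 18), 18 is not a QR.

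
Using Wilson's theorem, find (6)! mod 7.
By Wilson's theorem, (6)! ≡ -1 ≡ 6 mod 7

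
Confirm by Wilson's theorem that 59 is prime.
(58)! mod 59 = 58. Since this equals -1 mod 59, Wilson confirms 59 is prime.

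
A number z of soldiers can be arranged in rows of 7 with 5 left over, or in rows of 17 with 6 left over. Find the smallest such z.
M = 7 × 17 = 119. M₁ = 17, y₁ ≡ 5 mod 7. M₂ = 7, y₂ ≡ 5 mod 17. z = 5×17×5 + 6×7×5 ≡ 40 mod 119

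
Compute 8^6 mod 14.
By repeated squaring (mod 14): 8^{1}≡8, 8^{2}≡8, 8^{4}≡8. Then 8^{6} = 8^{4+2} ≡ 8 × 8 ≡ 8 (mod 14)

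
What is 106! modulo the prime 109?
(108)! = (106)! × (107) × (108) ≡ -1 mod 109. So (106)! ≡ -1 × [(108)(107)]^(-1) ≡ 54 mod 109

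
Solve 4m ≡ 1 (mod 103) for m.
Since 103 is prime, by Fermat 4^(-1) ≡ 4^{101} ≡ 26 (mod 103). Verify: 4 × 26 = 104 ≡ 1 (mod 103)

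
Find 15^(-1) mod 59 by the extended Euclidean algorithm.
Extended GCD: 15(4) + 59(-1) = 1. So 15^(-1) ≡ 4 mod 59. Verify: 15 × 4 = 60 ≡ 1 mod 59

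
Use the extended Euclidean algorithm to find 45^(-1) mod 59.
Extended GCD: 45(21) + 59(-16) = 1. So 45^(-1) ≡ 21 mod 59. Verify: 45 × 21 = 945 ≡ 1 mod 59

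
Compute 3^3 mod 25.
3^{3} = 27 ≡ 2 mod 25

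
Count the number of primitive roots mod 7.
A prime p has φ(p-1) primitive roots; here φ(6) = 2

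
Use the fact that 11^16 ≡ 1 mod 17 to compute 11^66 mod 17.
By Fermat: 11^{16} ≡ 1 mod 17. 66 = 4×16 + 2. So 11^{66} ≡ 11^{2} ≡ 2 mod 17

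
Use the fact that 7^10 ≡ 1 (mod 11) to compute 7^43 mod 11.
By Fermat: 7^{10} ≡ 1 (mod 11). 43 = 4×10 + 3. So 7^{43} ≡ 7^{3} ≡ 2 (mod 11)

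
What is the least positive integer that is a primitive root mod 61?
g = 2. Powers: [2, 4, 8, 16, 32, 3, 6, 12, 24, 48, ...] generates all 60 non-zero residues.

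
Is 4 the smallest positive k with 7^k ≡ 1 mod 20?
Powers of 7 mod 20: 7^1≡7, 7^2≡9, 7^3≡3, 7^4≡1. First k with 7^k≡1 is k=4. Yes, ord_20(7) = 4.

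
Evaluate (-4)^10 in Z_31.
By repeated squaring (mod 31): (-4)^{1}≡27, (-4)^{2}≡16, (-4)^{4}≡8, (-4)^{8}≡2. Then (-4)^{10} = (-4)^{8+2} ≡ 2 × 16 ≡ 1 (mod 31)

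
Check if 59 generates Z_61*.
ord_61(59) divides 60. For each prime q|60: 59^{30}≡60, 59^{20}≡47, 59^{12}≡9, none ≡ 1. So 59 has order 60 and is a primitive root mod 61.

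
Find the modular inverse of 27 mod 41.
Since 41 is prime, by Fermat 27^(-1) ≡ 27^{39} ≡ 38 (mod 41). Verify: 27 × 38 = 1026 ≡ 1 (mod 41)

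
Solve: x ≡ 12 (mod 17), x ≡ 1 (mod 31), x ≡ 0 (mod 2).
M = 17 × 31 × 2 = 1054. M₁ = 62, y₁ ≡ 14 (mod 17). M₂ = 34, y₂ ≡ 21 (mod 31). M₃ = 527, y₃ ≡ 1 (mod 2). x = 12×62×14 + 1×34×21 + 0×527×1 ≡ 590 (mod 1054)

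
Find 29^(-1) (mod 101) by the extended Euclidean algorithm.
Extended GCD: 29(7) + 101(-2) = 1. So 29^(-1) ≡ 7 (mod 101). Verify: 29 × 7 = 203 ≡ 1 (mod 101)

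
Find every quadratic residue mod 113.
Quadratic residues modulo 113: {1, 2, 4, 7, 8, 9, 11, 13, 14, 15, 16, 18, 22, 25, 26, 28, 30, 31, 32, 36, 41, 44, 49, 50, 51, 52, 53, 56, 57, 60, 61, 62, 63, 64, 69, 72, 77, 81, 82, 83, 85, 87, 88, 91, 95, 97, 98, 99, 100, 102, 104, 105, 106, 109, 111, 112}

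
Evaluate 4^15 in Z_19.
By repeated squaring (mod 19): 4^{1}≡4, 4^{2}≡16, 4^{4}≡9, 4^{8}≡5. Then 4^{15} = 4^{8+4+2+1} ≡ 5 × 9 × 16 × 4 ≡ 11 (mod 19)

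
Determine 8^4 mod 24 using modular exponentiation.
8^{4} = 4096 ≡ 16 mod 24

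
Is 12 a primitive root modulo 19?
12^{6} ≡ 1 (mod 19) and 6 < 18, so ord_19(12) = 6 ≠ 18 and 12 is not a primitive root.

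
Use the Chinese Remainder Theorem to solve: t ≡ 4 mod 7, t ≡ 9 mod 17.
M = 7 × 17 = 119. M₁ = 17, y₁ ≡ 5 mod 7. M₂ = 7, y₂ ≡ 5 mod 17. t = 4×17×5 + 9×7×5 ≡ 60 mod 119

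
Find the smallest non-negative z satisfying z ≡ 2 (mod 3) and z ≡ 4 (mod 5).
M = 3 × 5 = 15. M₁ = 5, y₁ ≡ 2 (mod 3). M₂ = 3, y₂ ≡ 2 (mod 5). z = 2×5×2 + 4×3×2 ≡ 14 (mod 15)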